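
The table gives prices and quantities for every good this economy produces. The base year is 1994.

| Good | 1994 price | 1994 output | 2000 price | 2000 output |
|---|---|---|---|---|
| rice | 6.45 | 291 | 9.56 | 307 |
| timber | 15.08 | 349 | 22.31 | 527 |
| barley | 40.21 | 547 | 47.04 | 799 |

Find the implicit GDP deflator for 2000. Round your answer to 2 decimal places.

Nominal GDP 2000 = 9.56·307 + 22.31·527 + 47.04·799 = 52277.25.
Real GDP 2000 (at 1994 prices) = 6.45·307 + 15.08·527 + 40.21·799 = 42055.10.
Deflator = Nominal/Real × 100 = 52277.25/42055.10 × 100 = 124.307.

124.31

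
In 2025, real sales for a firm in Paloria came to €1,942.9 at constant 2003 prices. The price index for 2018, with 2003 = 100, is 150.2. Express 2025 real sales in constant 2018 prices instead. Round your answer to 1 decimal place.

Real sales in 2018 prices = Real sales in 2003 prices × (P_2018/P_2003) = 1942.9 × 1.502 = 2918.24.

€2,918.2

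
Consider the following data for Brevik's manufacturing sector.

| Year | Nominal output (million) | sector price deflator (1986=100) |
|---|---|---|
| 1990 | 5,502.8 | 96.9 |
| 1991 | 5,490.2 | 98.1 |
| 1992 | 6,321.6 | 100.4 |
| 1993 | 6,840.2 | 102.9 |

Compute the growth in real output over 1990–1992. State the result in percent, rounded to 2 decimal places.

10.87%

Real output 1990 = 5502.8/0.969 = 5678.84.
Real output 1992 = 6321.6/1.004 = 6296.41.
Change = 6296.41/5678.84 − 1 = 0.1087.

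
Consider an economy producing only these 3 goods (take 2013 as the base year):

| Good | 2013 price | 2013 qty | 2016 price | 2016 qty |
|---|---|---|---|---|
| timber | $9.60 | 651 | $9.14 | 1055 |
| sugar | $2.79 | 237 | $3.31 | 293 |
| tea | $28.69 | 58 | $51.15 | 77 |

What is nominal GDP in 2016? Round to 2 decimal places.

$14551.08

Nominal GDP 2016 = Σ (p_2016 × q_2016) = 9.14·1055 + 3.31·293 + 51.15·77 = 14551.08.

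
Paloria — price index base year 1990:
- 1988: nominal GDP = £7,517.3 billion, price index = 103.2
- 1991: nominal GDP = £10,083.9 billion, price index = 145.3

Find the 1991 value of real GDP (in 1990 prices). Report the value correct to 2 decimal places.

£6,940.06 billion

Real GDP = Nominal / (price index/100) = 10083.9 / 1.453 = 6940.06.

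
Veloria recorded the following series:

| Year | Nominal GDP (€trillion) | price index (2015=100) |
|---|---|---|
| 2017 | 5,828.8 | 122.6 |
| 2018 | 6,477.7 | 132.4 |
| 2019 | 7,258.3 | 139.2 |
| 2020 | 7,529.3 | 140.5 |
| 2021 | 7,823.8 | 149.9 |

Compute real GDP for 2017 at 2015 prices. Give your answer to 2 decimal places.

Real GDP 2017 = 5828.8 / 1.226 = 4754.32.

€4,754.32 trillion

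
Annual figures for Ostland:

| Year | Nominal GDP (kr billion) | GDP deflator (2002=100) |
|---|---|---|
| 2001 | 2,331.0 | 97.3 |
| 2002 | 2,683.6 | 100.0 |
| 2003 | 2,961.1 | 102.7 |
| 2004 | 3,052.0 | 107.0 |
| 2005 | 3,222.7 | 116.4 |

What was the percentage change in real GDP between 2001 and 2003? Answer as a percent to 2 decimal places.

20.35%

Real GDP 2001 = 2331.0/0.973 = 2395.68.
Real GDP 2003 = 2961.1/1.027 = 2883.25.
Change = 2883.25/2395.68 − 1 = 0.2035.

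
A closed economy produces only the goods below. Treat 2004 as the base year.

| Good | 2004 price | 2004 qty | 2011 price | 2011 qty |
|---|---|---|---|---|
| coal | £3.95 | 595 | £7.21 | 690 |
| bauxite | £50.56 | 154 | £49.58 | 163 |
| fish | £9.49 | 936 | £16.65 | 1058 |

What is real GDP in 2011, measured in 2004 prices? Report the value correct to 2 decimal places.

Real GDP 2011 = Σ (p_2004 × q_2011) = 3.95·690 + 50.56·163 + 9.49·1058 = 21007.20.

£21007.20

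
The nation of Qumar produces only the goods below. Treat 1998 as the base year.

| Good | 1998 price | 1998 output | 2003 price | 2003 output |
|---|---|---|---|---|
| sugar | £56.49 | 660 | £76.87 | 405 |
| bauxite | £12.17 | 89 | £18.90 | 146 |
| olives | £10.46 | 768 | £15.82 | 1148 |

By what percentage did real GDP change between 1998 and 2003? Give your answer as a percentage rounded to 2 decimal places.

Real GDP 1998 = Nominal GDP 1998 = 56.49·660 + 12.17·89 + 10.46·768 = 46399.81.
Real GDP 2003 (at 1998 prices) = 56.49·405 + 12.17·146 + 10.46·1148 = 36663.35.
Real growth = 36663.35/46399.81 − 1 = -0.2098.

-20.98%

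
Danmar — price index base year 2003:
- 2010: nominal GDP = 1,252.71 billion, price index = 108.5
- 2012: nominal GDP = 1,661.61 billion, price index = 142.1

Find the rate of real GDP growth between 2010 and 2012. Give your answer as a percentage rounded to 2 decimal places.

1.28%

Deflate each year: 2010 → 1252.71/1.085 = 1154.57; 2012 → 1661.61/1.421 = 1169.32.
So real GDP changed by 1169.32/1154.57 − 1 = 0.0128, i.e. 1.28%.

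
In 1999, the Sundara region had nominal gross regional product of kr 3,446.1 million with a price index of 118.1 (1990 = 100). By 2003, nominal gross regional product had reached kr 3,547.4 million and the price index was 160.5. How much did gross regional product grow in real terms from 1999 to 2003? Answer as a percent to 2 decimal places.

-24.25%

Deflate each year: 1999 → 3446.1/1.181 = 2917.95; 2003 → 3547.4/1.605 = 2210.22.
So real gross regional product changed by 2210.22/2917.95 − 1 = -0.2425, i.e. -24.25%.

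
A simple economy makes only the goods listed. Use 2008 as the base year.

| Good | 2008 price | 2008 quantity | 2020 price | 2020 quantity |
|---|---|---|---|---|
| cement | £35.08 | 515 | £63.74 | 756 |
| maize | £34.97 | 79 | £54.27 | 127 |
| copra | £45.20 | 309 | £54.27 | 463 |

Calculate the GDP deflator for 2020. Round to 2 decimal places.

Nominal GDP 2020 = 63.74·756 + 54.27·127 + 54.27·463 = 80206.74.
Real GDP 2020 (at 2008 prices) = 35.08·756 + 34.97·127 + 45.20·463 = 51889.27.
Deflator = Nominal/Real × 100 = 80206.74/51889.27 × 100 = 154.573.

154.57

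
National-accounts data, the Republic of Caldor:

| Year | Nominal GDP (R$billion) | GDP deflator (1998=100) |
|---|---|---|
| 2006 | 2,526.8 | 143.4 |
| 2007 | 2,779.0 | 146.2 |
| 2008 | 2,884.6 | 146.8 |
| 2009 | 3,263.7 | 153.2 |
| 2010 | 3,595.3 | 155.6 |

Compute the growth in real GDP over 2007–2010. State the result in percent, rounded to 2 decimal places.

Real GDP 2007 = 2779.0/1.462 = 1900.82.
Real GDP 2010 = 3595.3/1.556 = 2310.60.
Change = 2310.60/1900.82 − 1 = 0.2156.

21.56%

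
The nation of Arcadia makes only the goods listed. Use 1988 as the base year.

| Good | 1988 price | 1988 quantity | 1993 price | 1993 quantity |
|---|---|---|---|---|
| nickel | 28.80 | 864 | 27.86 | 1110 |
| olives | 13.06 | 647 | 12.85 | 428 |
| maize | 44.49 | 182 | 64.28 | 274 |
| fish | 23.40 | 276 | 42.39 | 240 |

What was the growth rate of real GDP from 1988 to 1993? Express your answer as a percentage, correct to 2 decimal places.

Real GDP 1988 = Nominal GDP 1988 = 28.80·864 + 13.06·647 + 44.49·182 + 23.40·276 = 47888.60.
Real GDP 1993 (at 1988 prices) = 28.80·1110 + 13.06·428 + 44.49·274 + 23.40·240 = 55363.94.
Real growth = 55363.94/47888.60 − 1 = 0.1561.

15.61%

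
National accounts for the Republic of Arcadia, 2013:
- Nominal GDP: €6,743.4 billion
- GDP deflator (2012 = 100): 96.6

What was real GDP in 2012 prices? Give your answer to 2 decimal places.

Real GDP = Nominal / (GDP deflator/100) = 6743.4 / 0.966 = 6980.75.

€6,980.75 billion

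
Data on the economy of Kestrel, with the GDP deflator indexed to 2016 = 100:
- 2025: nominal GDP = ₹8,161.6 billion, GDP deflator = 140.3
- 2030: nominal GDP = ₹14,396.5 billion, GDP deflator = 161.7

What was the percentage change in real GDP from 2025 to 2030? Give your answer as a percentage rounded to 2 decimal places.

Deflate each year: 2025 → 8161.6/1.403 = 5817.25; 2030 → 14396.5/1.617 = 8903.22.
So real GDP changed by 8903.22/5817.25 − 1 = 0.5305, i.e. 53.05%.

53.05%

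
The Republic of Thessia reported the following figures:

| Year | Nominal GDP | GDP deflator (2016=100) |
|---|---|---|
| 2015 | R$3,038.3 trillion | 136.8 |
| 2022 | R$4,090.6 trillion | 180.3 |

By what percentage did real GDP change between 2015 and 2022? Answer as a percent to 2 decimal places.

2.15%

Deflate each year: 2015 → 3038.3/1.368 = 2220.98; 2022 → 4090.6/1.803 = 2268.77.
So real GDP changed by 2268.77/2220.98 − 1 = 0.0215, i.e. 2.15%.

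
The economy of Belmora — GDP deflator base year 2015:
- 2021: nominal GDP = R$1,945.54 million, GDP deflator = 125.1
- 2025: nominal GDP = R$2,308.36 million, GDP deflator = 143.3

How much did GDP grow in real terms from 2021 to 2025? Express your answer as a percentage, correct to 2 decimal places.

3.58%

Real GDP 2021 = 1945.54 / 1.251 = 1555.19.
Real GDP 2025 = 2308.36 / 1.433 = 1610.86.
Real growth = 1610.86 / 1555.19 − 1 = 0.0358.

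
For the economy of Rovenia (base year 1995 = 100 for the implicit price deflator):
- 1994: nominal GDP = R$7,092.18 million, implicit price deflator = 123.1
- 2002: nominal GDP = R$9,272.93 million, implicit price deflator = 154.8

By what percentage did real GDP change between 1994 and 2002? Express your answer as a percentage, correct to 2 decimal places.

3.97%

Real GDP 1994 = 7092.18 / 1.231 = 5761.32.
Real GDP 2002 = 9272.93 / 1.548 = 5990.26.
Real growth = 5990.26 / 5761.32 − 1 = 0.0397.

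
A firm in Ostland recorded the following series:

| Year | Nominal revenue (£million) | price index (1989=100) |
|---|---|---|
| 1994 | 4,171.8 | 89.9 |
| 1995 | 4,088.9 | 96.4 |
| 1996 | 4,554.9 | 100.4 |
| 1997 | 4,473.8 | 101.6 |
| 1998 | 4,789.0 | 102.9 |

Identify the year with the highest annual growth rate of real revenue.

1996

1995: real = 4088.9/0.964 = 4241.60; growth vs 1994 (4640.49) = -8.60%.
1996: real = 4554.9/1.004 = 4536.75; growth vs 1995 (4241.60) = 6.96%.
1997: real = 4473.8/1.016 = 4403.35; growth vs 1996 (4536.75) = -2.94%.
1998: real = 4789.0/1.029 = 4654.03; growth vs 1997 (4403.35) = 5.69%.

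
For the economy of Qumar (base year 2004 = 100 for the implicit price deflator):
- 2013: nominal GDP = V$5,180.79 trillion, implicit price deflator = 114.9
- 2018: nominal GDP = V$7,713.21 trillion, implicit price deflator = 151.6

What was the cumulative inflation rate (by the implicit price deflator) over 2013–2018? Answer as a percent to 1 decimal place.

Price-level change = 151.6 / 114.9 − 1 = 0.3194.

31.9%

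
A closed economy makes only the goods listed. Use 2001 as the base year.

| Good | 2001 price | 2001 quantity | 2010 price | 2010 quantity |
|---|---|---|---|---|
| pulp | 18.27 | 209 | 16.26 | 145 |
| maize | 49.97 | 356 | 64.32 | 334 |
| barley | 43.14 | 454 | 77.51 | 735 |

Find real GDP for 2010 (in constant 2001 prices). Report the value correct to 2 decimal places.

Real GDP 2010 = Σ (p_2001 × q_2010) = 18.27·145 + 49.97·334 + 43.14·735 = 51047.03.

51047.03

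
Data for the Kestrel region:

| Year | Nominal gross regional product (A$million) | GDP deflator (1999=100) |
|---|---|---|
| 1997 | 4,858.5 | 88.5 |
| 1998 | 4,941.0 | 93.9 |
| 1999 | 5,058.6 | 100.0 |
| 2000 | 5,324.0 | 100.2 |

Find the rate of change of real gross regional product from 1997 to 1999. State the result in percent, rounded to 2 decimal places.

Real gross regional product 1997 = 4858.5/0.885 = 5489.83.
Real gross regional product 1999 = 5058.6/1.000 = 5058.60.
Change = 5058.60/5489.83 − 1 = -0.0786.

-7.86%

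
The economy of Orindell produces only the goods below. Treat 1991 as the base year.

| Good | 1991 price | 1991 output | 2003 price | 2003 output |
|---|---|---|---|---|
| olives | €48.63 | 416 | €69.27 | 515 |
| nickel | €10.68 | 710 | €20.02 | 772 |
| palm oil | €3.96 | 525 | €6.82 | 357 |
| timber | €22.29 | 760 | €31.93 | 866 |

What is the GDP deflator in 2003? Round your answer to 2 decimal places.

Nominal GDP 2003 = 69.27·515 + 20.02·772 + 6.82·357 + 31.93·866 = 81215.61.
Real GDP 2003 (at 1991 prices) = 48.63·515 + 10.68·772 + 3.96·357 + 22.29·866 = 54006.27.
Deflator = Nominal/Real × 100 = 81215.61/54006.27 × 100 = 150.382.

150.38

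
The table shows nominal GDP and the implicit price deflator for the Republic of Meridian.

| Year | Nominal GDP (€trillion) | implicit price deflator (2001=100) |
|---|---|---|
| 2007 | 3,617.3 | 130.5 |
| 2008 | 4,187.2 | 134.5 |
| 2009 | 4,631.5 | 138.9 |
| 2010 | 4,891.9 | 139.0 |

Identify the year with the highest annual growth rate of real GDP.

2008

2008: real = 4187.2/1.345 = 3113.16; growth vs 2007 (2771.88) = 12.31%.
2009: real = 4631.5/1.389 = 3334.41; growth vs 2008 (3113.16) = 7.11%.
2010: real = 4891.9/1.390 = 3519.35; growth vs 2009 (3334.41) = 5.55%.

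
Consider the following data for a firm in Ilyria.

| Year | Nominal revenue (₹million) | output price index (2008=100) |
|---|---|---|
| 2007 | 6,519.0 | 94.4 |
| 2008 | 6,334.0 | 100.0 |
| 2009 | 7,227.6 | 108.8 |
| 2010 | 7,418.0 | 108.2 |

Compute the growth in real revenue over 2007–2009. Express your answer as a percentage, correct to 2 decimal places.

Real revenue 2007 = 6519.0/0.944 = 6905.72.
Real revenue 2009 = 7227.6/1.088 = 6643.01.
Change = 6643.01/6905.72 − 1 = -0.0380.

-3.80%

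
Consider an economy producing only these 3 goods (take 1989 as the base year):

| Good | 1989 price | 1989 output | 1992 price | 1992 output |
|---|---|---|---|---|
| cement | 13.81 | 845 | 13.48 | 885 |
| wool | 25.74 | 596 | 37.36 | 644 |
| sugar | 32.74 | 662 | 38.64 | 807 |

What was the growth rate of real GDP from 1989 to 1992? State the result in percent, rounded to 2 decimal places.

13.42%

Real GDP 1989 = Nominal GDP 1989 = 13.81·845 + 25.74·596 + 32.74·662 = 48684.37.
Real GDP 1992 (at 1989 prices) = 13.81·885 + 25.74·644 + 32.74·807 = 55219.59.
Real growth = 55219.59/48684.37 − 1 = 0.1342.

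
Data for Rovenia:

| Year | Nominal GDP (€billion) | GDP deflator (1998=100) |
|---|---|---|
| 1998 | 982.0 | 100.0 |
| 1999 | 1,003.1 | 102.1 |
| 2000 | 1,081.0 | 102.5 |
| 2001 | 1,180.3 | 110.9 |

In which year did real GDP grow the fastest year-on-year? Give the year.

1999: real = 1003.1/1.021 = 982.47; growth vs 1998 (982.00) = 0.05%.
2000: real = 1081.0/1.025 = 1054.63; growth vs 1999 (982.47) = 7.34%.
2001: real = 1180.3/1.109 = 1064.29; growth vs 2000 (1054.63) = 0.92%.

2000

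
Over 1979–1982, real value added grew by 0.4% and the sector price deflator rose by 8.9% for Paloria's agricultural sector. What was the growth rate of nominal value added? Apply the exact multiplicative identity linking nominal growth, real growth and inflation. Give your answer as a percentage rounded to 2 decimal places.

9.34%

(1 + g_nom) = (1 + g_real)(1 + π) = 1.0040 × 1.0890 = 1.09336.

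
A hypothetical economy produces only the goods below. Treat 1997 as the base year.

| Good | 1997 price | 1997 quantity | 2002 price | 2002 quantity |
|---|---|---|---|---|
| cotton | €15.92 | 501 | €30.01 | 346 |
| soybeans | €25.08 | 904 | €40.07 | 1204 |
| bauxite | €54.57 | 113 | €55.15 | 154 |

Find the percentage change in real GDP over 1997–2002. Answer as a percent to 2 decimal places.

19.81%

Real GDP 1997 = Nominal GDP 1997 = 15.92·501 + 25.08·904 + 54.57·113 = 36814.65.
Real GDP 2002 (at 1997 prices) = 15.92·346 + 25.08·1204 + 54.57·154 = 44108.42.
Real growth = 44108.42/36814.65 − 1 = 0.1981.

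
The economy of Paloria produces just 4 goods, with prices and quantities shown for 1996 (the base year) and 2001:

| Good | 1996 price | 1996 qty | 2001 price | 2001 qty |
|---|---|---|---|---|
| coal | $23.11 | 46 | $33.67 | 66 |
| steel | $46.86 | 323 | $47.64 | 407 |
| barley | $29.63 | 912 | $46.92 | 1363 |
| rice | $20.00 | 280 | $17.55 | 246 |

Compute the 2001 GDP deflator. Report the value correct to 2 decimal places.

Nominal GDP 2001 = 33.67·66 + 47.64·407 + 46.92·1363 + 17.55·246 = 89880.96.
Real GDP 2001 (at 1996 prices) = 23.11·66 + 46.86·407 + 29.63·1363 + 20.00·246 = 65902.97.
Deflator = Nominal/Real × 100 = 89880.96/65902.97 × 100 = 136.384.

136.38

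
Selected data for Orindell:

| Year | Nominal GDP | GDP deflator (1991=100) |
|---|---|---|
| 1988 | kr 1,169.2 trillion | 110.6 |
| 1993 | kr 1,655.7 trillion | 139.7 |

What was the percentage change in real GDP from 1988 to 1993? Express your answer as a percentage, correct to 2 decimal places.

12.11%

Real GDP 1988 = 1169.2 / 1.106 = 1057.14.
Real GDP 1993 = 1655.7 / 1.397 = 1185.18.
Real growth = 1185.18 / 1057.14 − 1 = 0.1211.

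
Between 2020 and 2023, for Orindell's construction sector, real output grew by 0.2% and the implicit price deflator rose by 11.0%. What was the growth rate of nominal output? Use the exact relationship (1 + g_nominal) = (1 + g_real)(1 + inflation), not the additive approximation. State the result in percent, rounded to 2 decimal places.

11.22%

(1 + g_nom) = (1 + g_real)(1 + π) = 1.0020 × 1.1100 = 1.11222.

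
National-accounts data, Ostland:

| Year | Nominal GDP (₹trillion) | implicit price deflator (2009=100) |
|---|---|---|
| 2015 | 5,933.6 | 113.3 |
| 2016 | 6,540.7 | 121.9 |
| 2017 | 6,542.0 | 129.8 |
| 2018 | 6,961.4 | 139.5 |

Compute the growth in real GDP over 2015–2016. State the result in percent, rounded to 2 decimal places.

Real GDP 2015 = 5933.6/1.133 = 5237.07.
Real GDP 2016 = 6540.7/1.219 = 5365.63.
Change = 5365.63/5237.07 − 1 = 0.0245.

2.45%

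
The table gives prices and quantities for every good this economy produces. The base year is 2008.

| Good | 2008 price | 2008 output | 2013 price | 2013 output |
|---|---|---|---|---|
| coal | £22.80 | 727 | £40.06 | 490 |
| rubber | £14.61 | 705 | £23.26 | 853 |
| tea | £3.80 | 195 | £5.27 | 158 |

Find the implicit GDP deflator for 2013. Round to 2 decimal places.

Nominal GDP 2013 = 40.06·490 + 23.26·853 + 5.27·158 = 40302.84.
Real GDP 2013 (at 2008 prices) = 22.80·490 + 14.61·853 + 3.80·158 = 24234.73.
Deflator = Nominal/Real × 100 = 40302.84/24234.73 × 100 = 166.302.

166.30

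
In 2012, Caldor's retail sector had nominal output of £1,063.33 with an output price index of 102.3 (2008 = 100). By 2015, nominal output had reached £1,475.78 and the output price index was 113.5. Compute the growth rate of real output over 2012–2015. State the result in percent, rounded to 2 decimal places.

25.09%

Real output 2012 = 1063.33 / 1.023 = 1039.42.
Real output 2015 = 1475.78 / 1.135 = 1300.25.
Real growth = 1300.25 / 1039.42 − 1 = 0.2509.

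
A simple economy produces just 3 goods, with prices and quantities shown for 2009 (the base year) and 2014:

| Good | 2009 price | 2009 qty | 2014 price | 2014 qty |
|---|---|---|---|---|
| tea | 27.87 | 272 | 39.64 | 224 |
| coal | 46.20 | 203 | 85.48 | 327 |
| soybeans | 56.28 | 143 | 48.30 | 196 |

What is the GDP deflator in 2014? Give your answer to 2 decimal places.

142.98

Nominal GDP 2014 = 39.64·224 + 85.48·327 + 48.30·196 = 46298.12.
Real GDP 2014 (at 2009 prices) = 27.87·224 + 46.20·327 + 56.28·196 = 32381.16.
Deflator = Nominal/Real × 100 = 46298.12/32381.16 × 100 = 142.979.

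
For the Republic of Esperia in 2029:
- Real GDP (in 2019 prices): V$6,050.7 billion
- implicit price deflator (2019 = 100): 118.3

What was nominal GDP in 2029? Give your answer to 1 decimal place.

V$7,158.0 billion

Nominal GDP = Real × (implicit price deflator/100) = 6050.7 × 1.183 = 7157.98.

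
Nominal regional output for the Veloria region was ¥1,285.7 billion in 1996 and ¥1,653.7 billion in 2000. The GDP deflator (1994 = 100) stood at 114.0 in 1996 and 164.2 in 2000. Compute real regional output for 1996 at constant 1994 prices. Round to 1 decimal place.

Real regional output = Nominal / (GDP deflator/100) = 1285.7 / 1.140 = 1127.81.

¥1,127.8 billion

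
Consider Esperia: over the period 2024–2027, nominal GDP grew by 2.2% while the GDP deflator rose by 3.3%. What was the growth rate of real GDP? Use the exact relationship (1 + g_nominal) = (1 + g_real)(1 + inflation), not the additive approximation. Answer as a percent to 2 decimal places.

(1 + g_nom) = (1 + g_real)(1 + π), so g_real = 1.0220 / 1.0330 − 1 = -0.01065.

-1.06%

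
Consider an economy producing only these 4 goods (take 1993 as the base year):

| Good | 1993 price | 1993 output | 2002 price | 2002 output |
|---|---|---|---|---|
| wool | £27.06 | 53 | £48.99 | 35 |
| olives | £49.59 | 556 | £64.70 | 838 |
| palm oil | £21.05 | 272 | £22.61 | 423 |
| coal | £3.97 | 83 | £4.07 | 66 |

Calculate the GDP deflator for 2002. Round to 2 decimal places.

Nominal GDP 2002 = 48.99·35 + 64.70·838 + 22.61·423 + 4.07·66 = 65765.90.
Real GDP 2002 (at 1993 prices) = 27.06·35 + 49.59·838 + 21.05·423 + 3.97·66 = 51669.69.
Deflator = Nominal/Real × 100 = 65765.90/51669.69 × 100 = 127.281.

127.28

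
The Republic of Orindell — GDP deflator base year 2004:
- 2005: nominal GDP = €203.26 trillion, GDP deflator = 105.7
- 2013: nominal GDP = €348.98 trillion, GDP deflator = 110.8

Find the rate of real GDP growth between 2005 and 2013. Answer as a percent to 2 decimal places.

Real GDP 2005 = 203.26 / 1.057 = 192.30.
Real GDP 2013 = 348.98 / 1.108 = 314.96.
Real growth = 314.96 / 192.30 − 1 = 0.6379.

63.79%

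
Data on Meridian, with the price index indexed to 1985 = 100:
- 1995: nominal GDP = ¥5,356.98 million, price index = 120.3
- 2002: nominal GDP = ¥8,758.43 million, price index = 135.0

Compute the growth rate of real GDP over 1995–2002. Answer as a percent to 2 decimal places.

45.69%

Deflate each year: 1995 → 5356.98/1.203 = 4453.02; 2002 → 8758.43/1.350 = 6487.73.
So real GDP changed by 6487.73/4453.02 − 1 = 0.4569, i.e. 45.69%.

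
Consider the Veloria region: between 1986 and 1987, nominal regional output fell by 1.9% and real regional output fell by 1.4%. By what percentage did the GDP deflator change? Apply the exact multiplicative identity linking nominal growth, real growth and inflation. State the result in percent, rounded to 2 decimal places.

-0.51%

(1 + g_nom) = (1 + g_real)(1 + π), so π = 0.9810 / 0.9860 − 1 = -0.00507.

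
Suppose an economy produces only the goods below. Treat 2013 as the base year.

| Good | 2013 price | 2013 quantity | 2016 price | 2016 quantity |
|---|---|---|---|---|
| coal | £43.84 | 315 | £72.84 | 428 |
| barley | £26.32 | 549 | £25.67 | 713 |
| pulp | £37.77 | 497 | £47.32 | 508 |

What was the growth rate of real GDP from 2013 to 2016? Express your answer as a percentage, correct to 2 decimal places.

20.59%

Real GDP 2013 = Nominal GDP 2013 = 43.84·315 + 26.32·549 + 37.77·497 = 47030.97.
Real GDP 2016 (at 2013 prices) = 43.84·428 + 26.32·713 + 37.77·508 = 56716.84.
Real growth = 56716.84/47030.97 − 1 = 0.2059.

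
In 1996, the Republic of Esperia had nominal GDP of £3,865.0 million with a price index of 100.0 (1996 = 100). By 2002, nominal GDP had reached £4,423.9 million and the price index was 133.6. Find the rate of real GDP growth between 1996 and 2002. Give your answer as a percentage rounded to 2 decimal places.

-14.33%

Deflate each year: 1996 → 3865.0/1.000 = 3865.00; 2002 → 4423.9/1.336 = 3311.30.
So real GDP changed by 3311.30/3865.00 − 1 = -0.1433, i.e. -14.33%.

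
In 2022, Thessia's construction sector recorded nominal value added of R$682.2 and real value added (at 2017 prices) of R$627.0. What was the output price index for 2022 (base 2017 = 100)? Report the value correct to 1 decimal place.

output price index = (Nominal / Real) × 100 = 682.2 / 627.0 × 100 = 108.80.

108.8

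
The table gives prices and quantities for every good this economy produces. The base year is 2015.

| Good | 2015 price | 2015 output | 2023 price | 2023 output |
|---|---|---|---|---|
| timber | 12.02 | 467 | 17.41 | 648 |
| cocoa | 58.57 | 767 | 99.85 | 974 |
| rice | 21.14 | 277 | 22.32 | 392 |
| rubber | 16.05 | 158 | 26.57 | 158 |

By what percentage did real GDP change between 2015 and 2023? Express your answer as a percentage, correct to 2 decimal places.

Real GDP 2015 = Nominal GDP 2015 = 12.02·467 + 58.57·767 + 21.14·277 + 16.05·158 = 58928.21.
Real GDP 2023 (at 2015 prices) = 12.02·648 + 58.57·974 + 21.14·392 + 16.05·158 = 75658.92.
Real growth = 75658.92/58928.21 − 1 = 0.2839.

28.39%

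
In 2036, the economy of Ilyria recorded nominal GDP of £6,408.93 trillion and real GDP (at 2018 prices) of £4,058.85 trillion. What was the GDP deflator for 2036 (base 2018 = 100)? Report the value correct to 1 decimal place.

157.9

GDP deflator = (Nominal / Real) × 100 = 6408.93 / 4058.85 × 100 = 157.90.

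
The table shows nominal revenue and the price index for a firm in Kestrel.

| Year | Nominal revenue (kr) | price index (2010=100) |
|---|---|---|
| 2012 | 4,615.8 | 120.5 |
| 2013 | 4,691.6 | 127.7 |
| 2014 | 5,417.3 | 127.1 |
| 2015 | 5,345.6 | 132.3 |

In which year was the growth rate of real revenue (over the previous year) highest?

2013: real = 4691.6/1.277 = 3673.92; growth vs 2012 (3830.54) = -4.09%.
2014: real = 5417.3/1.271 = 4262.23; growth vs 2013 (3673.92) = 16.01%.
2015: real = 5345.6/1.323 = 4040.51; growth vs 2014 (4262.23) = -5.20%.

2014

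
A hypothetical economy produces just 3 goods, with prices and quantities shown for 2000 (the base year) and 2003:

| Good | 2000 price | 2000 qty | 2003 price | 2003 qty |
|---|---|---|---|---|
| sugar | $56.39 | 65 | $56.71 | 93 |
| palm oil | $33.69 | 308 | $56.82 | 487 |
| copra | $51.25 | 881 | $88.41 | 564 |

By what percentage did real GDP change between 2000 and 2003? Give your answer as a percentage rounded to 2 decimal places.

-14.59%

Real GDP 2000 = Nominal GDP 2000 = 56.39·65 + 33.69·308 + 51.25·881 = 59193.12.
Real GDP 2003 (at 2000 prices) = 56.39·93 + 33.69·487 + 51.25·564 = 50556.30.
Real growth = 50556.30/59193.12 − 1 = -0.1459.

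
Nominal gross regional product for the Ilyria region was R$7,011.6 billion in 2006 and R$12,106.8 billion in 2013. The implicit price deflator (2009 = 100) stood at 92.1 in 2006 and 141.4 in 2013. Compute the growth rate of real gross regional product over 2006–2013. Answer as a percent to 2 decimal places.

Real gross regional product 2006 = 7011.6 / 0.921 = 7613.03.
Real gross regional product 2013 = 12106.8 / 1.414 = 8562.09.
Real growth = 8562.09 / 7613.03 − 1 = 0.1247.

12.47%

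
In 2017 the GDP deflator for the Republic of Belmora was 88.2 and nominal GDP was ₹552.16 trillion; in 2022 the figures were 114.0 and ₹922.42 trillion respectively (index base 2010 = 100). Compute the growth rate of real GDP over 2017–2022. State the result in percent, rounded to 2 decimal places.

29.25%

Real GDP 2017 = 552.16 / 0.882 = 626.03.
Real GDP 2022 = 922.42 / 1.140 = 809.14.
Real growth = 809.14 / 626.03 − 1 = 0.2925.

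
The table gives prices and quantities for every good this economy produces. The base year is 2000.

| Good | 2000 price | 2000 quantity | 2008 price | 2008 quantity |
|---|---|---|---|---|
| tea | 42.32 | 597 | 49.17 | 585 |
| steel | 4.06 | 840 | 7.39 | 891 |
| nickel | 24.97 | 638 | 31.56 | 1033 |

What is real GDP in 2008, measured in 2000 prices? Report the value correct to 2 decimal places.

Real GDP 2008 = Σ (p_2000 × q_2008) = 42.32·585 + 4.06·891 + 24.97·1033 = 54168.67.

54168.67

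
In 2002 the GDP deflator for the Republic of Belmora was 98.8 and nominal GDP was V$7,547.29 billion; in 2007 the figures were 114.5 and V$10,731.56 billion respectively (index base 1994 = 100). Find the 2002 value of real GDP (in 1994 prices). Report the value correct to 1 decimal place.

Real GDP = Nominal / (GDP deflator/100) = 7547.29 / 0.988 = 7638.96.

V$7,639.0 billion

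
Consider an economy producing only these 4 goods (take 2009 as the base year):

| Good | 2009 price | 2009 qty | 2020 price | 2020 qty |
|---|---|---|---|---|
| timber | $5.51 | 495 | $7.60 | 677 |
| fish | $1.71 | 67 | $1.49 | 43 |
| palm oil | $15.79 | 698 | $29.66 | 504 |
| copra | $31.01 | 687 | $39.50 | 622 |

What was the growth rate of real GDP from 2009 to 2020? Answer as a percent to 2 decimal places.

Real GDP 2009 = Nominal GDP 2009 = 5.51·495 + 1.71·67 + 15.79·698 + 31.01·687 = 35167.31.
Real GDP 2020 (at 2009 prices) = 5.51·677 + 1.71·43 + 15.79·504 + 31.01·622 = 31050.18.
Real growth = 31050.18/35167.31 − 1 = -0.1171.

-11.71%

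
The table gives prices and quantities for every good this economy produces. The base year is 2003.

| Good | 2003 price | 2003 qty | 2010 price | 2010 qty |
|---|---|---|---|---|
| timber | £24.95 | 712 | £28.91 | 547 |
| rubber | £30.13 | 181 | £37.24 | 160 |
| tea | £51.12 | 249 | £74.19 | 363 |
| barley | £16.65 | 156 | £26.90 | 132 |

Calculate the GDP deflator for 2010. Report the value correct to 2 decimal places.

133.22

Nominal GDP 2010 = 28.91·547 + 37.24·160 + 74.19·363 + 26.90·132 = 52253.94.
Real GDP 2010 (at 2003 prices) = 24.95·547 + 30.13·160 + 51.12·363 + 16.65·132 = 39222.81.
Deflator = Nominal/Real × 100 = 52253.94/39222.81 × 100 = 133.223.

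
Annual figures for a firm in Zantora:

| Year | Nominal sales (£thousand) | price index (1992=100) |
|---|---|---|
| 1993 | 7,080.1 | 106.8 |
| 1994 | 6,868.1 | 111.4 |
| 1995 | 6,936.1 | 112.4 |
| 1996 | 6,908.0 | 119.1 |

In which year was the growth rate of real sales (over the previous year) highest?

1995

1994: real = 6868.1/1.114 = 6165.26; growth vs 1993 (6629.31) = -7.00%.
1995: real = 6936.1/1.124 = 6170.91; growth vs 1994 (6165.26) = 0.09%.
1996: real = 6908.0/1.191 = 5800.17; growth vs 1995 (6170.91) = -6.01%.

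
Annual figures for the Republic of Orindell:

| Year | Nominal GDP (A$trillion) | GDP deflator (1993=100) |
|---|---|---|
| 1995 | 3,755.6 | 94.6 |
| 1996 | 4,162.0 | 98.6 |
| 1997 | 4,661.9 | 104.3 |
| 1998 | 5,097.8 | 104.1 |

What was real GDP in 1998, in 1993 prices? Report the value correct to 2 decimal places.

Real GDP 1998 = 5097.8 / 1.041 = 4897.02.

A$4,897.02 trillion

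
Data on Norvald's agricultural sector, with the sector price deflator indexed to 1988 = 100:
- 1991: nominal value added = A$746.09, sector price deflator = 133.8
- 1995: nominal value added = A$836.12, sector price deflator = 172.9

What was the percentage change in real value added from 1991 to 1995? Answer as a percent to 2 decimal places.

-13.28%

Deflate each year: 1991 → 746.09/1.338 = 557.62; 1995 → 836.12/1.729 = 483.59.
So real value added changed by 483.59/557.62 − 1 = -0.1328, i.e. -13.28%.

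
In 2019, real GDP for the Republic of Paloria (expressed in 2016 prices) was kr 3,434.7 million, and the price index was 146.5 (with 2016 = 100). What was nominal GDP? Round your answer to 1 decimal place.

Nominal GDP = Real × (price index/100) = 3434.7 × 1.465 = 5031.84.

kr 5,031.8 million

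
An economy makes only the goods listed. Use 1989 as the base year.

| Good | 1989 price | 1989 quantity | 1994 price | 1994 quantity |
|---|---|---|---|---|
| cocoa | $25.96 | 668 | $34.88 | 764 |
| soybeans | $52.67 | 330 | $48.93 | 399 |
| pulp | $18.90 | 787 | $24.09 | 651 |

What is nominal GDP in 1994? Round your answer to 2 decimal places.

$61853.98

Nominal GDP 1994 = Σ (p_1994 × q_1994) = 34.88·764 + 48.93·399 + 24.09·651 = 61853.98.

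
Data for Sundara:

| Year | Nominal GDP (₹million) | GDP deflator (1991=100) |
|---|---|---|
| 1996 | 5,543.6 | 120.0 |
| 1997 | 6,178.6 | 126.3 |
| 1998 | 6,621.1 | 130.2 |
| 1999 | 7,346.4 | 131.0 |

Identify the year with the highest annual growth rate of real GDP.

1997: real = 6178.6/1.263 = 4892.00; growth vs 1996 (4619.67) = 5.90%.
1998: real = 6621.1/1.302 = 5085.33; growth vs 1997 (4892.00) = 3.95%.
1999: real = 7346.4/1.310 = 5607.94; growth vs 1998 (5085.33) = 10.28%.

1999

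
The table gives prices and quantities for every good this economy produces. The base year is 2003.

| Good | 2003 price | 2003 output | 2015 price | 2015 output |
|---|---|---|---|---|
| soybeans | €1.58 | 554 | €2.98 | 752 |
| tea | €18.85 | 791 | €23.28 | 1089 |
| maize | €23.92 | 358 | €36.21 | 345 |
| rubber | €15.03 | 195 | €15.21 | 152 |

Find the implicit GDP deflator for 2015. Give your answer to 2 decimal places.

Nominal GDP 2015 = 2.98·752 + 23.28·1089 + 36.21·345 + 15.21·152 = 42397.25.
Real GDP 2015 (at 2003 prices) = 1.58·752 + 18.85·1089 + 23.92·345 + 15.03·152 = 32252.77.
Deflator = Nominal/Real × 100 = 42397.25/32252.77 × 100 = 131.453.

131.45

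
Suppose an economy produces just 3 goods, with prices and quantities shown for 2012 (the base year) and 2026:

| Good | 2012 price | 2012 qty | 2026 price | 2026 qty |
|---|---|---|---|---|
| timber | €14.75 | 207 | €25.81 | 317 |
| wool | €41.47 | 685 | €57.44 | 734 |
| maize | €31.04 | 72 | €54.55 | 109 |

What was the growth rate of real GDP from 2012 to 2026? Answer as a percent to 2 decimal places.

Real GDP 2012 = Nominal GDP 2012 = 14.75·207 + 41.47·685 + 31.04·72 = 33695.08.
Real GDP 2026 (at 2012 prices) = 14.75·317 + 41.47·734 + 31.04·109 = 38498.09.
Real growth = 38498.09/33695.08 − 1 = 0.1425.

14.25%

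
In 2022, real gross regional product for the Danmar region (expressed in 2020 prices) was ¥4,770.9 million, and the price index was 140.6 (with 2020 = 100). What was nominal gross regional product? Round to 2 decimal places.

¥6,707.89 million

Nominal gross regional product = Real × (price index/100) = 4770.9 × 1.406 = 6707.89.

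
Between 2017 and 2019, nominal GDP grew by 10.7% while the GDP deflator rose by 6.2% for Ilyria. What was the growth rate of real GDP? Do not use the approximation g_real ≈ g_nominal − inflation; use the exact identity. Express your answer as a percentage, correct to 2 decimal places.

4.24%

(1 + g_nom) = (1 + g_real)(1 + π), so g_real = 1.1070 / 1.0620 − 1 = 0.04237.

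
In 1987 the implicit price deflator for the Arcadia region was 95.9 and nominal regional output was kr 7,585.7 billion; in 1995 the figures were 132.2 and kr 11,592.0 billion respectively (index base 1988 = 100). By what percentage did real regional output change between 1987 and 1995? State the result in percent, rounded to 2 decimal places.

10.85%

Deflate each year: 1987 → 7585.7/0.959 = 7910.01; 1995 → 11592.0/1.322 = 8768.53.
So real regional output changed by 8768.53/7910.01 − 1 = 0.1085, i.e. 10.85%.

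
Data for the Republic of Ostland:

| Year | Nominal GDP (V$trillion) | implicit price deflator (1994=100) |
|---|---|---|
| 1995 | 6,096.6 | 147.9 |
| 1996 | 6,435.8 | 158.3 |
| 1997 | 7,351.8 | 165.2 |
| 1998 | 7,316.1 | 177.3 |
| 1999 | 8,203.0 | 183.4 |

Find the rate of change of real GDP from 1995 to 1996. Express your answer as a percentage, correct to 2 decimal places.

Real GDP 1995 = 6096.6/1.479 = 4122.11.
Real GDP 1996 = 6435.8/1.583 = 4065.57.
Change = 4065.57/4122.11 − 1 = -0.0137.

-1.37%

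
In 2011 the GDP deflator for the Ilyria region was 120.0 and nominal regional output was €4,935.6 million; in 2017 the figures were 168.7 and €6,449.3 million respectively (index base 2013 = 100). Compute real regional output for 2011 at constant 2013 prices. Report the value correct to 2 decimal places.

€4,113.00 million

Real regional output = Nominal / (GDP deflator/100) = 4935.6 / 1.200 = 4113.00.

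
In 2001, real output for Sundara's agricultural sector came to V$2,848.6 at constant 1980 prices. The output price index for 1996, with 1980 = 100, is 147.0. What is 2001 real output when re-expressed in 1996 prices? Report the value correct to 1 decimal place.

V$4,187.4

Real output in 1996 prices = Real output in 1980 prices × (P_1996/P_1980) = 2848.6 × 1.470 = 4187.44.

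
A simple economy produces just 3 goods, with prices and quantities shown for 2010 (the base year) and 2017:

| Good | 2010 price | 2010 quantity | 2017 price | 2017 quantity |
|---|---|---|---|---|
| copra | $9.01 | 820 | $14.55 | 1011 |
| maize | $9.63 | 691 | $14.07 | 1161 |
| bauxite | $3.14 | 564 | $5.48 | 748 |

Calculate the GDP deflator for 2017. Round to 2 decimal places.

Nominal GDP 2017 = 14.55·1011 + 14.07·1161 + 5.48·748 = 35144.36.
Real GDP 2017 (at 2010 prices) = 9.01·1011 + 9.63·1161 + 3.14·748 = 22638.26.
Deflator = Nominal/Real × 100 = 35144.36/22638.26 × 100 = 155.243.

155.24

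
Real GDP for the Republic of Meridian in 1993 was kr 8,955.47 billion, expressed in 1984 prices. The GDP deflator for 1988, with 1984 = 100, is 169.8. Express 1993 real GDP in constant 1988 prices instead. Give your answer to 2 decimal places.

kr 15,206.39 billion

Real GDP in 1988 prices = Real GDP in 1984 prices × (P_1988/P_1984) = 8955.47 × 1.698 = 15206.39.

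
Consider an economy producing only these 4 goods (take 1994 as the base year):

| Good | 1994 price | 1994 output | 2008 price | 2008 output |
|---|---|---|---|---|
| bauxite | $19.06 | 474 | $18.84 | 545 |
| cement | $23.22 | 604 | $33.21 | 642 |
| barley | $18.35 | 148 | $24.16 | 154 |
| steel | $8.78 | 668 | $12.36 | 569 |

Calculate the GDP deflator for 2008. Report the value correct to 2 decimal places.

Nominal GDP 2008 = 18.84·545 + 33.21·642 + 24.16·154 + 12.36·569 = 42342.10.
Real GDP 2008 (at 1994 prices) = 19.06·545 + 23.22·642 + 18.35·154 + 8.78·569 = 33116.66.
Deflator = Nominal/Real × 100 = 42342.10/33116.66 × 100 = 127.857.

127.86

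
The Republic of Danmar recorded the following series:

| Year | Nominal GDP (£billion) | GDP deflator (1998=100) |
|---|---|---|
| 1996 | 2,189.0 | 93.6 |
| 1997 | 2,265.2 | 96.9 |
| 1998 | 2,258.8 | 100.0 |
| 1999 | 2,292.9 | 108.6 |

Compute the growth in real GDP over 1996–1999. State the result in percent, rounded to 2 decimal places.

-9.72%

Real GDP 1996 = 2189.0/0.936 = 2338.68.
Real GDP 1999 = 2292.9/1.086 = 2111.33.
Change = 2111.33/2338.68 − 1 = -0.0972.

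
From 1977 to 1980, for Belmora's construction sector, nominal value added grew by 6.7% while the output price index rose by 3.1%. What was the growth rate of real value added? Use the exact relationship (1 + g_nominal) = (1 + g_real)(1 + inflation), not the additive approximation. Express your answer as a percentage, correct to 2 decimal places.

3.49%

(1 + g_nom) = (1 + g_real)(1 + π), so g_real = 1.0670 / 1.0310 − 1 = 0.03492.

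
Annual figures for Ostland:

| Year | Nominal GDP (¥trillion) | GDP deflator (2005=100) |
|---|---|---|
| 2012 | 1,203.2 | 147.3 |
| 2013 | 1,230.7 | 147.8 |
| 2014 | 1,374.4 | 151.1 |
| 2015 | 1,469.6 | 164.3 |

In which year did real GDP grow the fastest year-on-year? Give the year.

2013: real = 1230.7/1.478 = 832.68; growth vs 2012 (816.84) = 1.94%.
2014: real = 1374.4/1.511 = 909.60; growth vs 2013 (832.68) = 9.24%.
2015: real = 1469.6/1.643 = 894.46; growth vs 2014 (909.60) = -1.66%.

2014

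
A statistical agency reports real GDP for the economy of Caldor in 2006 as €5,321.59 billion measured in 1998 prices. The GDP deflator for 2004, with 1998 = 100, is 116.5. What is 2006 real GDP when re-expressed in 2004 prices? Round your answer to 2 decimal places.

€6,199.65 billion

Real GDP in 2004 prices = Real GDP in 1998 prices × (P_2004/P_1998) = 5321.59 × 1.165 = 6199.65.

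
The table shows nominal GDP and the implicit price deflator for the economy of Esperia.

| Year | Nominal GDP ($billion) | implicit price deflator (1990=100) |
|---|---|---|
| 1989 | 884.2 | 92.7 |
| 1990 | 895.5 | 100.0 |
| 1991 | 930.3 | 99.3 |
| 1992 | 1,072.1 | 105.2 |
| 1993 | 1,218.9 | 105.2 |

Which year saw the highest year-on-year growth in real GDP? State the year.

1993

1990: real = 895.5/1.000 = 895.50; growth vs 1989 (953.83) = -6.12%.
1991: real = 930.3/0.993 = 936.86; growth vs 1990 (895.50) = 4.62%.
1992: real = 1072.1/1.052 = 1019.11; growth vs 1991 (936.86) = 8.78%.
1993: real = 1218.9/1.052 = 1158.65; growth vs 1992 (1019.11) = 13.69%.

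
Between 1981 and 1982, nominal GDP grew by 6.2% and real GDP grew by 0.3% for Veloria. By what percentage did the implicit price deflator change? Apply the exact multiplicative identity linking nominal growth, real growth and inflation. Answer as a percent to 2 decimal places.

(1 + g_nom) = (1 + g_real)(1 + π), so π = 1.0620 / 1.0030 − 1 = 0.05882.

5.88%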